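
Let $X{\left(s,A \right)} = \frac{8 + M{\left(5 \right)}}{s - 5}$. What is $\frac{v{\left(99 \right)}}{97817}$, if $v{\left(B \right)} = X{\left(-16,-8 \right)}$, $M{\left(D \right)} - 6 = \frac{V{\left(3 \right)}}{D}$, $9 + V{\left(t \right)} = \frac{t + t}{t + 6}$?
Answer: $- \frac{37}{6162471} \approx -6.0041 \cdot 10^{-6}$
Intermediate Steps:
$V{\left(t \right)} = -9 + \frac{2 t}{6 + t}$ ($V{\left(t \right)} = -9 + \frac{t + t}{t + 6} = -9 + \frac{2 t}{6 + t}$)
$M{\left(D \right)} = 6 - \frac{25}{3 D}$ ($M{\left(D \right)} = 6 + \frac{\frac{1}{6 + 3} \left(-54 - 21\right)}{D} = 6 + \frac{\frac{1}{9} \left(-54 - 21\right)}{D} = 6 + \frac{\frac{1}{9} \left(-75\right)}{D} = 6 - \frac{25}{3 D}$)
$X{\left(s,A \right)} = \frac{37}{3 \left(-5 + s\right)}$ ($X{\left(s,A \right)} = \frac{8 + \left(6 - \frac{25}{3 \cdot 5}\right)}{s - 5} = \frac{8 + \left(6 - \frac{5}{3}\right)}{-5 + s} = \frac{8 + \frac{13}{3}}{-5 + s} = \frac{37}{3 \left(-5 + s\right)}$)
$v{\left(B \right)} = - \frac{37}{63}$ ($v{\left(B \right)} = \frac{37}{3 \left(-5 - 16\right)} = \frac{37}{3 \left(-21\right)} = \frac{37}{3} \left(- \frac{1}{21}\right) = - \frac{37}{63}$)
$\frac{v{\left(99 \right)}}{97817} = - \frac{37}{63 \cdot 97817} = \left(- \frac{37}{63}\right) \frac{1}{97817} = - \frac{37}{6162471}$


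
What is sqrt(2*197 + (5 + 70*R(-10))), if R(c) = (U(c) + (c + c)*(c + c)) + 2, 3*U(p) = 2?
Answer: sqrt(257271)/3 ≈ 169.07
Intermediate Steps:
U(p) = 2/3 (U(p) = (1/3)*2 = 2/3)
R(c) = 8/3 + 4*c**2 (R(c) = (2/3 + (c + c)*(c + c)) + 2 = (2/3 + (2*c)*(2*c)) + 2 = (2/3 + 4*c**2) + 2 = 8/3 + 4*c**2)
sqrt(2*197 + (5 + 70*R(-10))) = sqrt(2*197 + (5 + 70*(8/3 + 4*(-10)**2))) = sqrt(394 + (5 + 70*(8/3 + 4*100))) = sqrt(394 + (5 + 70*(8/3 + 400))) = sqrt(394 + (5 + 70*(1208/3))) = sqrt(394 + (5 + 84560/3)) = sqrt(394 + 84575/3) = sqrt(85757/3) = sqrt(257271)/3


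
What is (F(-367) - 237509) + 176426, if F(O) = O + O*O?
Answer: 73239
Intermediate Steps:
F(O) = O + O²
(F(-367) - 237509) + 176426 = (-367*(1 - 367) - 237509) + 176426 = (-367*(-366) - 237509) + 176426 = (134322 - 237509) + 176426 = -103187 + 176426 = 73239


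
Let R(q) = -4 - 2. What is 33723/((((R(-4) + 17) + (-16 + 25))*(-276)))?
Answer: -11241/1840 ≈ -6.1092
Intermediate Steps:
R(q) = -6
33723/((((R(-4) + 17) + (-16 + 25))*(-276))) = 33723/((((-6 + 17) + (-16 + 25))*(-276))) = 33723/(((11 + 9)*(-276))) = 33723/((20*(-276))) = 33723/(-5520) = 33723*(-1/5520) = -11241/1840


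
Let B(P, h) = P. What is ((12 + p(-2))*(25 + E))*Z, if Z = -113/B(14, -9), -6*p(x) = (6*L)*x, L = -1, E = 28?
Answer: -29945/7 ≈ -4277.9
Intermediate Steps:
p(x) = x (p(x) = -6*(-1)*x/6 = -(-1)*x = x)
Z = -113/14 ≈ -8.0714
((12 + p(-2))*(25 + E))*Z = ((12 - 2)*(25 + 28))*(-113/14) = (10*53)*(-113/14) = 530*(-113/14) = -29945/7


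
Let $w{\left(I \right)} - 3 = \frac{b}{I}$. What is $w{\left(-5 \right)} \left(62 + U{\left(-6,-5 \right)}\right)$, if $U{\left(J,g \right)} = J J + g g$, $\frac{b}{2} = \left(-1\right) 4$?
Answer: $\frac{2829}{5} \approx 565.8$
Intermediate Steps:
$b = -8$ ($b = 2 \left(\left(-1\right) 4\right) = 2 \left(-4\right) = -8$)
$U{\left(J,g \right)} = J^{2} + g^{2}$
$w{\left(I \right)} = 3 - \frac{8}{I}$
$w{\left(-5 \right)} \left(62 + U{\left(-6,-5 \right)}\right) = \left(3 - \frac{8}{-5}\right) \left(62 + \left(\left(-6\right)^{2} + \left(-5\right)^{2}\right)\right) = \left(3 - - \frac{8}{5}\right) \left(62 + \left(36 + 25\right)\right) = \left(3 + \frac{8}{5}\right) \left(62 + 61\right) = \frac{23}{5} \cdot 123 = \frac{2829}{5}$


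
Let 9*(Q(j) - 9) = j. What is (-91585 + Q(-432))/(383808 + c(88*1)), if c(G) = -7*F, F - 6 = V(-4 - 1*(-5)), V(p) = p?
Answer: -91624/383759 ≈ -0.23875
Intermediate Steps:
Q(j) = 9 + j/9
F = 7 (F = 6 + (-4 - 1*(-5)) = 6 + (-4 + 5) = 6 + 1 = 7)
c(G) = -49 (c(G) = -7*7 = -49)
(-91585 + Q(-432))/(383808 + c(88*1)) = (-91585 + (9 + (1/9)*(-432)))/(383808 - 49) = (-91585 + (9 - 48))/383759 = (-91585 - 39)*(1/383759) = -91624*1/383759 = -91624/383759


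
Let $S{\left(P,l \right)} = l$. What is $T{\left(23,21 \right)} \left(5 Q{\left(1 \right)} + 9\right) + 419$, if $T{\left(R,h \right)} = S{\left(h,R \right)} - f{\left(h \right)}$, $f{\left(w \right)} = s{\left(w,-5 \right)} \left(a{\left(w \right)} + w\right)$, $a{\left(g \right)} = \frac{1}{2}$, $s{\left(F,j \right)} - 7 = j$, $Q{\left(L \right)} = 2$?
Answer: $39$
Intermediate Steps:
$s{\left(F,j \right)} = 7 + j$
$a{\left(g \right)} = \frac{1}{2}$
$f{\left(w \right)} = 1 + 2 w$ ($f{\left(w \right)} = \left(7 - 5\right) \left(\frac{1}{2} + w\right) = 2 \left(\frac{1}{2} + w\right) = 1 + 2 w$)
$T{\left(R,h \right)} = -1 + R - 2 h$ ($T{\left(R,h \right)} = R - \left(1 + 2 h\right) = -1 + R - 2 h$)
$T{\left(23,21 \right)} \left(5 Q{\left(1 \right)} + 9\right) + 419 = \left(-1 + 23 - 42\right) \left(5 \cdot 2 + 9\right) + 419 = \left(-1 + 23 - 42\right) \left(10 + 9\right) + 419 = \left(-20\right) 19 + 419 = -380 + 419 = 39$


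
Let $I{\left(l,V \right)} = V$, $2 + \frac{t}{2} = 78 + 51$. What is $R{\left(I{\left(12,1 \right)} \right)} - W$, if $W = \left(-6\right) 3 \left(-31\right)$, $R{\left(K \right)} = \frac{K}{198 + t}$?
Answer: $- \frac{252215}{452} \approx -558.0$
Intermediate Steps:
$t = 254$ ($t = -4 + 2 \left(78 + 51\right) = -4 + 2 \cdot 129 = -4 + 258 = 254$)
$R{\left(K \right)} = \frac{K}{452}$ ($R{\left(K \right)} = \frac{K}{198 + 254} = \frac{K}{452}$)
$W = 558$ ($W = \left(-18\right) \left(-31\right) = 558$)
$R{\left(I{\left(12,1 \right)} \right)} - W = \frac{1}{452} \cdot 1 - 558 = \frac{1}{452} - 558 = - \frac{252215}{452}$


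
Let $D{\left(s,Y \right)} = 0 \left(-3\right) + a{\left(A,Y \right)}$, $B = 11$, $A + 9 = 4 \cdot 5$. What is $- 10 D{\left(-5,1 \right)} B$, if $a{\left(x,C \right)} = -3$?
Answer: $330$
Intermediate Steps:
$A = 11$ ($A = -9 + 4 \cdot 5 = -9 + 20 = 11$)
$D{\left(s,Y \right)} = -3$ ($D{\left(s,Y \right)} = 0 \left(-3\right) - 3 = 0 - 3 = -3$)
$- 10 D{\left(-5,1 \right)} B = \left(-10\right) \left(-3\right) 11 = 30 \cdot 11 = 330$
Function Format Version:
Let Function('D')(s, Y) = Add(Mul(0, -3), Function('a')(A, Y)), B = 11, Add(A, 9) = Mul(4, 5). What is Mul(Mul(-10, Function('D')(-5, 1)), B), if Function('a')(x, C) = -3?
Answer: 330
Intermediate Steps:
A = 11 (A = Add(-9, Mul(4, 5)) = Add(-9, 20) = 11)
Function('D')(s, Y) = -3 (Function('D')(s, Y) = Add(Mul(0, -3), -3) = Add(0, -3) = -3)
Mul(Mul(-10, Function('D')(-5, 1)), B) = Mul(Mul(-10, -3), 11) = Mul(30, 11) = 330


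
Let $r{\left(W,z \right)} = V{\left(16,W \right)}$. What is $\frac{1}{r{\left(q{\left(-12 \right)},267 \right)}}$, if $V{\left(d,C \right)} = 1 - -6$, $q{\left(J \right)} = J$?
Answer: $\frac{1}{7} \approx 0.14286$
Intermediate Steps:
$V{\left(d,C \right)} = 7$ ($V{\left(d,C \right)} = 1 + 6 = 7$)
$r{\left(W,z \right)} = 7$
$\frac{1}{r{\left(q{\left(-12 \right)},267 \right)}} = \frac{1}{7}$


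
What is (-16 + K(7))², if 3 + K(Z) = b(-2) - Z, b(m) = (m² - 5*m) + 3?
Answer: 81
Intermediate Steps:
b(m) = 3 + m² - 5*m
K(Z) = 14 - Z (K(Z) = -3 + ((3 + (-2)² - 5*(-2)) - Z) = -3 + ((3 + 4 + 10) - Z) = -3 + (17 - Z) = 14 - Z)
(-16 + K(7))² = (-16 + (14 - 1*7))² = (-16 + (14 - 7))² = (-16 + 7)² = (-9)² = 81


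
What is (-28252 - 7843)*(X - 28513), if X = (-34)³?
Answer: 2447854615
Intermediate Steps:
X = -39304
(-28252 - 7843)*(X - 28513) = (-28252 - 7843)*(-39304 - 28513) = -36095*(-67817) = 2447854615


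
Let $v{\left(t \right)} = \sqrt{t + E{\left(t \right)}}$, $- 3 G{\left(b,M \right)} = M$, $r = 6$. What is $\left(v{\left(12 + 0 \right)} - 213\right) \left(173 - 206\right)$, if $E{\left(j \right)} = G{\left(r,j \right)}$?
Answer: $7029 - 66 \sqrt{2} \approx 6935.7$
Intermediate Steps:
$G{\left(b,M \right)} = - \frac{M}{3}$
$E{\left(j \right)} = - \frac{j}{3}$
$v{\left(t \right)} = \frac{\sqrt{6} \sqrt{t}}{3}$ ($v{\left(t \right)} = \sqrt{t - \frac{t}{3}} = \sqrt{\frac{2 t}{3}} = \frac{\sqrt{6} \sqrt{t}}{3}$)
$\left(v{\left(12 + 0 \right)} - 213\right) \left(173 - 206\right) = \left(\frac{\sqrt{6} \sqrt{12 + 0}}{3} - 213\right) \left(173 - 206\right) = \left(\frac{\sqrt{6} \sqrt{12}}{3} - 213\right) \left(-33\right) = \left(\frac{\sqrt{6} \cdot 2 \sqrt{3}}{3} - 213\right) \left(-33\right) = \left(2 \sqrt{2} - 213\right) \left(-33\right) = \left(-213 + 2 \sqrt{2}\right) \left(-33\right) = 7029 - 66 \sqrt{2}$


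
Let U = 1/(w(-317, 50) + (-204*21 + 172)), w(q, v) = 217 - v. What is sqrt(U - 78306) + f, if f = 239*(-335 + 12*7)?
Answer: -59989 + I*sqrt(1218678239595)/3945 ≈ -59989.0 + 279.83*I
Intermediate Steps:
U = -1/3945 (U = 1/((217 - 1*50) + (-204*21 + 172)) = 1/((217 - 50) + (-4284 + 172)) = 1/(167 - 4112) = 1/(-3945) = -1/3945 ≈ -0.00025349)
f = -59989 (f = 239*(-335 + 84) = 239*(-251) = -59989)
sqrt(U - 78306) + f = sqrt(-1/3945 - 78306) - 59989 = sqrt(-308917171/3945) - 59989 = I*sqrt(1218678239595)/3945 - 59989 = -59989 + I*sqrt(1218678239595)/3945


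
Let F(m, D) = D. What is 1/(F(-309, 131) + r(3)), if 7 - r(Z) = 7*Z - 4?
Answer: 1/121 ≈ 0.0082645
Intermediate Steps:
r(Z) = 11 - 7*Z (r(Z) = 7 - (7*Z - 4) = 7 - (-4 + 7*Z) = 7 + (4 - 7*Z) = 11 - 7*Z)
1/(F(-309, 131) + r(3)) = 1/(131 + (11 - 7*3)) = 1/(131 + (11 - 21)) = 1/(131 - 10) = 1/121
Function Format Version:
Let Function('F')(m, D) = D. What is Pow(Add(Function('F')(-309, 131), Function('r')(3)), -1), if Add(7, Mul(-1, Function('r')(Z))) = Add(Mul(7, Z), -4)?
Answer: Rational(1, 121) ≈ 0.0082645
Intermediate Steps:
Function('r')(Z) = Add(11, Mul(-7, Z)) (Function('r')(Z) = Add(7, Mul(-1, Add(Mul(7, Z), -4))) = Add(7, Mul(-1, Add(-4, Mul(7, Z)))) = Add(7, Add(4, Mul(-7, Z))) = Add(11, Mul(-7, Z)))
Pow(Add(Function('F')(-309, 131), Function('r')(3)), -1) = Pow(Add(131, Add(11, Mul(-7, 3))), -1) = Pow(Add(131, Add(11, -21)), -1) = Pow(Add(131, -10), -1) = Pow(121, -1) = Rational(1, 121)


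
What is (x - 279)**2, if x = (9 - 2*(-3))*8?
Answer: 25281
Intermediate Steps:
x = 120 (x = (9 + 6)*8 = 15*8 = 120)
(x - 279)**2 = (120 - 279)**2 = (-159)**2 = 25281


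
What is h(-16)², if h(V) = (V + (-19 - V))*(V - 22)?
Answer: 521284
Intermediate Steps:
h(V) = 418 - 19*V (h(V) = -19*(-22 + V) = 418 - 19*V)
h(-16)² = (418 - 19*(-16))² = (418 + 304)² = 722² = 521284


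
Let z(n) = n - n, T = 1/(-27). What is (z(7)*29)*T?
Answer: 0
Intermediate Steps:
T = -1/27 ≈ -0.037037
z(n) = 0
(z(7)*29)*T = (0*29)*(-1/27) = 0*(-1/27) = 0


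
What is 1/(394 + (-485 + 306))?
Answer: 1/215 ≈ 0.0046512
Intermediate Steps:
1/(394 + (-485 + 306)) = 1/(394 - 179) = 1/215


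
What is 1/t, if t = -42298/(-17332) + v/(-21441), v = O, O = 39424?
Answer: 26543958/15972475 ≈ 1.6619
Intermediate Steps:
v = 39424
t = 15972475/26543958 (t = -42298/(-17332) + 39424/(-21441) = -42298*(-1/17332) + 39424*(-1/21441) = 21149/8666 - 5632/3063 = 15972475/26543958 ≈ 0.60174)
1/t = 1/(15972475/26543958) = 26543958/15972475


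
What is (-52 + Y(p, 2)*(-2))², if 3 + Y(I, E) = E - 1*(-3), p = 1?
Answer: 3136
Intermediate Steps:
Y(I, E) = E (Y(I, E) = -3 + (E - 1*(-3)) = -3 + (E + 3) = -3 + (3 + E) = E)
(-52 + Y(p, 2)*(-2))² = (-52 + 2*(-2))² = (-52 - 4)² = (-56)² = 3136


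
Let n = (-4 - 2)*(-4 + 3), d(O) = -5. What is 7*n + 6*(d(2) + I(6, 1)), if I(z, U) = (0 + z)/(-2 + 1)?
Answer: -24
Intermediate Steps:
I(z, U) = -z (I(z, U) = z/(-1) = z*(-1) = -z)
n = 6 (n = -6*(-1) = 6)
7*n + 6*(d(2) + I(6, 1)) = 7*6 + 6*(-5 - 1*6) = 42 + 6*(-5 - 6) = 42 + 6*(-11) = 42 - 66 = -24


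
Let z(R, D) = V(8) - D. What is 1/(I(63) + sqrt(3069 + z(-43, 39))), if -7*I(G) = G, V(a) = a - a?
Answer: 3/983 + sqrt(3030)/2949 ≈ 0.021718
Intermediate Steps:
V(a) = 0
z(R, D) = -D (z(R, D) = 0 - D = -D)
I(G) = -G/7
1/(I(63) + sqrt(3069 + z(-43, 39))) = 1/(-1/7*63 + sqrt(3069 - 1*39)) = 1/(-9 + sqrt(3069 - 39)) = 1/(-9 + sqrt(3030))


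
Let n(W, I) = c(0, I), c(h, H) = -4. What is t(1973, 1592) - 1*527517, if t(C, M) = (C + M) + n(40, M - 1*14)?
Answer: -523956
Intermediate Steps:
n(W, I) = -4
t(C, M) = -4 + C + M (t(C, M) = (C + M) - 4 = -4 + C + M)
t(1973, 1592) - 1*527517 = (-4 + 1973 + 1592) - 1*527517 = 3561 - 527517 = -523956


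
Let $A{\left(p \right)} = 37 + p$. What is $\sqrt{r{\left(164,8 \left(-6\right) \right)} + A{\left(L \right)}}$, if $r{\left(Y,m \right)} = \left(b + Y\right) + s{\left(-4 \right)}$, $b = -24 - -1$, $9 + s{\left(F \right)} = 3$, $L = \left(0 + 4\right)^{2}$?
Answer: $2 \sqrt{47} \approx 13.711$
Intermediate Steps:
$L = 16$ ($L = 4^{2} = 16$)
$s{\left(F \right)} = -6$ ($s{\left(F \right)} = -9 + 3 = -6$)
$b = -23$ ($b = -24 + 1 = -23$)
$r{\left(Y,m \right)} = -29 + Y$ ($r{\left(Y,m \right)} = \left(-23 + Y\right) - 6 = -29 + Y$)
$\sqrt{r{\left(164,8 \left(-6\right) \right)} + A{\left(L \right)}} = \sqrt{\left(-29 + 164\right) + \left(37 + 16\right)} = \sqrt{135 + 53} = \sqrt{188} = 2 \sqrt{47}$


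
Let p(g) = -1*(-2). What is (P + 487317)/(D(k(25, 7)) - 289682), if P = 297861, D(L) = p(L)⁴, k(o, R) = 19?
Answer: -392589/144833 ≈ -2.7106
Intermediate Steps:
p(g) = 2
D(L) = 16 (D(L) = 2⁴ = 16)
(P + 487317)/(D(k(25, 7)) - 289682) = (297861 + 487317)/(16 - 289682) = 785178/(-289666) = 785178*(-1/289666) = -392589/144833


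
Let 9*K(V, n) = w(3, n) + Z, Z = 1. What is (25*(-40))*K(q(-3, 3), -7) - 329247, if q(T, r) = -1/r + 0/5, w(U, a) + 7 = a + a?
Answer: -2943223/9 ≈ -3.2703e+5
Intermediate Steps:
w(U, a) = -7 + 2*a (w(U, a) = -7 + (a + a) = -7 + 2*a)
q(T, r) = -1/r (q(T, r) = -1/r + 0*(⅕) = -1/r + 0 = -1/r)
K(V, n) = -⅔ + 2*n/9 (K(V, n) = ((-7 + 2*n) + 1)/9 = (-6 + 2*n)/9 = -⅔ + 2*n/9)
(25*(-40))*K(q(-3, 3), -7) - 329247 = (25*(-40))*(-⅔ + (2/9)*(-7)) - 329247 = -1000*(-⅔ - 14/9) - 329247 = -1000*(-20/9) - 329247 = 20000/9 - 329247 = -2943223/9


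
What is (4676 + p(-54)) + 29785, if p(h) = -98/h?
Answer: 930496/27 ≈ 34463.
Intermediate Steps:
(4676 + p(-54)) + 29785 = (4676 - 98/(-54)) + 29785 = (4676 - 98*(-1/54)) + 29785 = (4676 + 49/27) + 29785 = 126301/27 + 29785 = 930496/27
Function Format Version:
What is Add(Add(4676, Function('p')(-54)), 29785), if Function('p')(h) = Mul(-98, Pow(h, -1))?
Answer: Rational(930496, 27) ≈ 34463.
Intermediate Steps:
Add(Add(4676, Function('p')(-54)), 29785) = Add(Add(4676, Mul(-98, Pow(-54, -1))), 29785) = Add(Add(4676, Mul(-98, Rational(-1, 54))), 29785) = Add(Add(4676, Rational(49, 27)), 29785) = Add(Rational(126301, 27), 29785) = Rational(930496, 27)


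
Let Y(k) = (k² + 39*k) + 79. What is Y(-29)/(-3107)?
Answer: 211/3107 ≈ 0.067911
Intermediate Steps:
Y(k) = 79 + k² + 39*k
Y(-29)/(-3107) = (79 + (-29)² + 39*(-29))/(-3107) = (79 + 841 - 1131)*(-1/3107) = -211*(-1/3107) = 211/3107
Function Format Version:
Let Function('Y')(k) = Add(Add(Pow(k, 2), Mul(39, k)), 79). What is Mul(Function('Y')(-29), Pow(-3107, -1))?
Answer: Rational(211, 3107) ≈ 0.067911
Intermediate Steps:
Function('Y')(k) = Add(79, Pow(k, 2), Mul(39, k))
Mul(Function('Y')(-29), Pow(-3107, -1)) = Mul(Add(79, Pow(-29, 2), Mul(39, -29)), Pow(-3107, -1)) = Mul(Add(79, 841, -1131), Rational(-1, 3107)) = Mul(-211, Rational(-1, 3107)) = Rational(211, 3107)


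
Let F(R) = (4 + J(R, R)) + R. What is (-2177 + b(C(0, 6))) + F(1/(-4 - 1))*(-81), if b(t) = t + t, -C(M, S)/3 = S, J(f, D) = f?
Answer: -12523/5 ≈ -2504.6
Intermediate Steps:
C(M, S) = -3*S
F(R) = 4 + 2*R (F(R) = (4 + R) + R = 4 + 2*R)
b(t) = 2*t
(-2177 + b(C(0, 6))) + F(1/(-4 - 1))*(-81) = (-2177 + 2*(-3*6)) + (4 + 2/(-4 - 1))*(-81) = (-2177 + 2*(-18)) + (4 + 2/(-5))*(-81) = (-2177 - 36) + (4 + 2*(-⅕))*(-81) = -2213 + (4 - ⅖)*(-81) = -2213 + (18/5)*(-81) = -2213 - 1458/5 = -12523/5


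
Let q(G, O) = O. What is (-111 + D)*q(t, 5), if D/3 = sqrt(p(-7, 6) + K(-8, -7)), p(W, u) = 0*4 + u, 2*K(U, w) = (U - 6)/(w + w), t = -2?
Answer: -555 + 15*sqrt(26)/2 ≈ -516.76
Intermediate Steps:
K(U, w) = (-6 + U)/(4*w) (K(U, w) = ((U - 6)/(w + w))/2 = ((-6 + U)/((2*w)))/2 = ((-6 + U)*(1/(2*w)))/2 = ((-6 + U)/(2*w))/2 = (-6 + U)/(4*w))
p(W, u) = u (p(W, u) = 0 + u = u)
D = 3*sqrt(26)/2 (D = 3*sqrt(6 + (1/4)*(-6 - 8)/(-7)) = 3*sqrt(6 + (1/4)*(-1/7)*(-14)) = 3*sqrt(6 + 1/2) = 3*sqrt(13/2) = 3*(sqrt(26)/2) = 3*sqrt(26)/2 ≈ 7.6485)
(-111 + D)*q(t, 5) = (-111 + 3*sqrt(26)/2)*5 = -555 + 15*sqrt(26)/2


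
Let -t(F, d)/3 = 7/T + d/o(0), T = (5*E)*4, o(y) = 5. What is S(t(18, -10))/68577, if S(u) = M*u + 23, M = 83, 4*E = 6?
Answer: 1543/228590 ≈ 0.0067501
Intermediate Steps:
E = 3/2 (E = (¼)*6 = 3/2 ≈ 1.5000)
T = 30 (T = (5*(3/2))*4 = (15/2)*4 = 30)
t(F, d) = -7/10 - 3*d/5 (t(F, d) = -3*(7/30 + d/5) = -7/10 - 3*d/5)
S(u) = 23 + 83*u (S(u) = 83*u + 23 = 23 + 83*u)
S(t(18, -10))/68577 = (23 + 83*(-7/10 - ⅗*(-10)))/68577 = (23 + 83*(-7/10 + 6))*(1/68577) = (23 + 83*(53/10))*(1/68577) = (23 + 4399/10)*(1/68577) = (4629/10)*(1/68577) = 1543/228590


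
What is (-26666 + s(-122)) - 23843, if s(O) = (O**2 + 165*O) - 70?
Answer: -55825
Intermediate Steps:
s(O) = -70 + O**2 + 165*O
(-26666 + s(-122)) - 23843 = (-26666 + (-70 + (-122)**2 + 165*(-122))) - 23843 = (-26666 + (-70 + 14884 - 20130)) - 23843 = (-26666 - 5316) - 23843 = -31982 - 23843 = -55825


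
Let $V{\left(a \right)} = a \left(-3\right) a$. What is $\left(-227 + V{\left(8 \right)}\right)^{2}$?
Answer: $175561$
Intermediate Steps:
$V{\left(a \right)} = - 3 a^{2}$ ($V{\left(a \right)} = - 3 a a = - 3 a^{2}$)
$\left(-227 + V{\left(8 \right)}\right)^{2} = \left(-227 - 3 \cdot 8^{2}\right)^{2} = \left(-227 - 192\right)^{2} = \left(-419\right)^{2} = 175561$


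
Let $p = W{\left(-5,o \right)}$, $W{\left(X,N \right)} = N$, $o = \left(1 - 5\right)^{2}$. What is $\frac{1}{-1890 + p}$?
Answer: $- \frac{1}{1874} \approx -0.00053362$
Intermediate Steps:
$o = 16$ ($o = \left(-4\right)^{2} = 16$)
$p = 16$
$\frac{1}{-1890 + p} = \frac{1}{-1890 + 16} = \frac{1}{-1874} = - \frac{1}{1874}$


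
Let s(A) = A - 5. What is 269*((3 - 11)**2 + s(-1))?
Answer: 15602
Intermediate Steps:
s(A) = -5 + A
269*((3 - 11)**2 + s(-1)) = 269*((3 - 11)**2 + (-5 - 1)) = 269*((-8)**2 - 6) = 269*(64 - 6) = 269*58 = 15602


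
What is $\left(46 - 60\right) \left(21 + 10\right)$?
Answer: $-434$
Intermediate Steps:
$\left(46 - 60\right) \left(21 + 10\right) = \left(46 - 60\right) 31 = \left(-14\right) 31 = -434$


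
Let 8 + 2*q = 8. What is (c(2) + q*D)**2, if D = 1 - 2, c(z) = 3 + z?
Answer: 25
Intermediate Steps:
q = 0 (q = -4 + (1/2)*8 = -4 + 4 = 0)
D = -1
(c(2) + q*D)**2 = ((3 + 2) + 0*(-1))**2 = (5 + 0)**2 = 5**2 = 25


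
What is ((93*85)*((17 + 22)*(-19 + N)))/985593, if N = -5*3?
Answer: -3494010/328531 ≈ -10.635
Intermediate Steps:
N = -15
((93*85)*((17 + 22)*(-19 + N)))/985593 = ((93*85)*((17 + 22)*(-19 - 15)))/985593 = (7905*(39*(-34)))*(1/985593) = (7905*(-1326))*(1/985593) = -10482030*1/985593 = -3494010/328531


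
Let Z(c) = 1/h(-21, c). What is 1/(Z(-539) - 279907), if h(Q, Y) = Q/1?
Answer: -21/5878048 ≈ -3.5726e-6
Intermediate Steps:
h(Q, Y) = Q (h(Q, Y) = Q*1 = Q)
Z(c) = -1/21 (Z(c) = 1/(-21) = -1/21)
1/(Z(-539) - 279907) = 1/(-1/21 - 279907) = 1/(-5878048/21) = -21/5878048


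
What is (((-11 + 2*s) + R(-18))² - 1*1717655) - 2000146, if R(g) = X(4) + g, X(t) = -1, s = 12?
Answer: -3717765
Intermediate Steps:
R(g) = -1 + g
(((-11 + 2*s) + R(-18))² - 1*1717655) - 2000146 = (((-11 + 2*12) + (-1 - 18))² - 1*1717655) - 2000146 = (((-11 + 24) - 19)² - 1717655) - 2000146 = ((13 - 19)² - 1717655) - 2000146 = ((-6)² - 1717655) - 2000146 = (36 - 1717655) - 2000146 = -1717619 - 2000146 = -3717765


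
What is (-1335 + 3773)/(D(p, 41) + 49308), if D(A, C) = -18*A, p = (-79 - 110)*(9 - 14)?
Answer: 1219/16149 ≈ 0.075485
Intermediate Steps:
p = 945 (p = -189*(-5) = 945)
(-1335 + 3773)/(D(p, 41) + 49308) = (-1335 + 3773)/(-18*945 + 49308) = 2438/(-17010 + 49308) = 2438/32298 = 2438*(1/32298) = 1219/16149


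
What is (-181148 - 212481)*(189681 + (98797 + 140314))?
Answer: -168784966168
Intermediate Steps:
(-181148 - 212481)*(189681 + (98797 + 140314)) = -393629*(189681 + 239111) = -393629*428792 = -168784966168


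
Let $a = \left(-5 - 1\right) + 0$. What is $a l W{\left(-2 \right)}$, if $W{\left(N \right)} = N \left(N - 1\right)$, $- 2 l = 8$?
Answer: $144$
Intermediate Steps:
$l = -4$ ($l = \left(- \frac{1}{2}\right) 8 = -4$)
$W{\left(N \right)} = N \left(-1 + N\right)$
$a = -6$ ($a = \left(-5 - 1\right) + 0 = -6 + 0 = -6$)
$a l W{\left(-2 \right)} = \left(-6\right) \left(-4\right) \left(- 2 \left(-1 - 2\right)\right) = 24 \left(\left(-2\right) \left(-3\right)\right) = 24 \cdot 6 = 144$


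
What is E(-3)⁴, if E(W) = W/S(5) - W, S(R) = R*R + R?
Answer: 707281/10000 ≈ 70.728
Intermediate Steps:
S(R) = R + R² (S(R) = R² + R = R + R²)
E(W) = -29*W/30 (E(W) = W/((5*(1 + 5))) - W = W/((5*6)) - W = W/30 - W = -29*W/30)
E(-3)⁴ = (-29/30*(-3))⁴ = (29/10)⁴ = 707281/10000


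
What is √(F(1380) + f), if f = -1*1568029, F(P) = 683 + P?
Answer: I*√1565966 ≈ 1251.4*I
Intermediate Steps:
f = -1568029
√(F(1380) + f) = √((683 + 1380) - 1568029) = √(2063 - 1568029) = √(-1565966) = I*√1565966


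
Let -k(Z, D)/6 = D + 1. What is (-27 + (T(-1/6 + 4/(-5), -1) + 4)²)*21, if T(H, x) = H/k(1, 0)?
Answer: -2196593/10800 ≈ -203.39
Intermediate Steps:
k(Z, D) = -6 - 6*D (k(Z, D) = -6*(D + 1) = -6*(1 + D) = -6 - 6*D)
T(H, x) = -H/6 (T(H, x) = H/(-6 - 6*0) = H/(-6 + 0) = H/(-6) = H*(-⅙) = -H/6)
(-27 + (T(-1/6 + 4/(-5), -1) + 4)²)*21 = (-27 + (-(-1/6 + 4/(-5))/6 + 4)²)*21 = (-27 + (-(-1*⅙ + 4*(-⅕))/6 + 4)²)*21 = (-27 + (-(-⅙ - ⅘)/6 + 4)²)*21 = (-27 + (-⅙*(-29/30) + 4)²)*21 = (-27 + (29/180 + 4)²)*21 = (-27 + (749/180)²)*21 = (-27 + 561001/32400)*21 = -313799/32400*21 = -2196593/10800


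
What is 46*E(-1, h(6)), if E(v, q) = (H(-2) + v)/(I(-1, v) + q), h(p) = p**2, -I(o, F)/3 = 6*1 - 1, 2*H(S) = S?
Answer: -92/21 ≈ -4.3810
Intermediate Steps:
H(S) = S/2
I(o, F) = -15 (I(o, F) = -3*(6*1 - 1) = -3*(6 - 1) = -3*5 = -15)
E(v, q) = (-1 + v)/(-15 + q) (E(v, q) = ((1/2)*(-2) + v)/(-15 + q) = (-1 + v)/(-15 + q))
46*E(-1, h(6)) = 46*((-1 - 1)/(-15 + 6**2)) = 46*(-2/(-15 + 36)) = 46*(-2/21) = -92/21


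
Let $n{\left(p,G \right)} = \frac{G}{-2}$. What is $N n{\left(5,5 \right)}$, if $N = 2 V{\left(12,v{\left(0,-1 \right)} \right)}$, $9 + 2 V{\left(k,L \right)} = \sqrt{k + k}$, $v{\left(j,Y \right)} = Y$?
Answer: $\frac{45}{2} - 5 \sqrt{6} \approx 10.253$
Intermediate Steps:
$n{\left(p,G \right)} = - \frac{G}{2}$ ($n{\left(p,G \right)} = G \left(- \frac{1}{2}\right) = - \frac{G}{2}$)
$V{\left(k,L \right)} = - \frac{9}{2} + \frac{\sqrt{2} \sqrt{k}}{2}$ ($V{\left(k,L \right)} = - \frac{9}{2} + \frac{\sqrt{k + k}}{2} = - \frac{9}{2} + \frac{\sqrt{2 k}}{2} = - \frac{9}{2} + \frac{\sqrt{2} \sqrt{k}}{2}$)
$N = -9 + 2 \sqrt{6}$ ($N = 2 \left(- \frac{9}{2} + \frac{\sqrt{2} \sqrt{12}}{2}\right) = 2 \left(- \frac{9}{2} + \frac{\sqrt{2} \cdot 2 \sqrt{3}}{2}\right) = 2 \left(- \frac{9}{2} + \sqrt{6}\right) = -9 + 2 \sqrt{6} \approx -4.101$)
$N n{\left(5,5 \right)} = \left(-9 + 2 \sqrt{6}\right) \left(\left(- \frac{1}{2}\right) 5\right) = \left(-9 + 2 \sqrt{6}\right) \left(- \frac{5}{2}\right) = \frac{45}{2} - 5 \sqrt{6}$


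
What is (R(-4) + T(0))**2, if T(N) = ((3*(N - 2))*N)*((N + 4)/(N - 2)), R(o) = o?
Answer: 16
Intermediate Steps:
T(N) = N*(-6 + 3*N)*(4 + N)/(-2 + N) (T(N) = ((3*(-2 + N))*N)*((4 + N)/(-2 + N)) = ((-6 + 3*N)*N)*((4 + N)/(-2 + N)) = (N*(-6 + 3*N))*((4 + N)/(-2 + N)) = N*(-6 + 3*N)*(4 + N)/(-2 + N))
(R(-4) + T(0))**2 = (-4 + 3*0*(4 + 0))**2 = (-4 + 3*0*4)**2 = (-4 + 0)**2 = (-4)**2 = 16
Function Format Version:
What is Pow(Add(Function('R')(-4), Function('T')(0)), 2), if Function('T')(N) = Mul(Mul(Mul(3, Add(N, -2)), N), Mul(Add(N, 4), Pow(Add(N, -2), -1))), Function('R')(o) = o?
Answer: 16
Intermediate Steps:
Function('T')(N) = Mul(N, Pow(Add(-2, N), -1), Add(-6, Mul(3, N)), Add(4, N)) (Function('T')(N) = Mul(Mul(Mul(3, Add(-2, N)), N), Mul(Add(4, N), Pow(Add(-2, N), -1))) = Mul(Mul(Add(-6, Mul(3, N)), N), Mul(Pow(Add(-2, N), -1), Add(4, N))) = Mul(Mul(N, Add(-6, Mul(3, N))), Mul(Pow(Add(-2, N), -1), Add(4, N))) = Mul(N, Pow(Add(-2, N), -1), Add(-6, Mul(3, N)), Add(4, N)))
Pow(Add(Function('R')(-4), Function('T')(0)), 2) = Pow(Add(-4, Mul(3, 0, Add(4, 0))), 2) = Pow(Add(-4, Mul(3, 0, 4)), 2) = Pow(Add(-4, 0), 2) = Pow(-4, 2) = 16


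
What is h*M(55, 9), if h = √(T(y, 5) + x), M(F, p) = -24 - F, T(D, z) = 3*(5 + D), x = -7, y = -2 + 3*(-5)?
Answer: -79*I*√43 ≈ -518.04*I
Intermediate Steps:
y = -17 (y = -2 - 15 = -17)
T(D, z) = 15 + 3*D
h = I*√43 (h = √((15 + 3*(-17)) - 7) = √((15 - 51) - 7) = √(-36 - 7) = √(-43) = I*√43 ≈ 6.5574*I)
h*M(55, 9) = (I*√43)*(-24 - 1*55) = (I*√43)*(-24 - 55) = (I*√43)*(-79) = -79*I*√43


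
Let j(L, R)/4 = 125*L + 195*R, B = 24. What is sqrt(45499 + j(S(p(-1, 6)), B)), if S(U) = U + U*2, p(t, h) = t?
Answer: sqrt(62719) ≈ 250.44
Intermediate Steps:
S(U) = 3*U (S(U) = U + 2*U = 3*U)
j(L, R) = 500*L + 780*R (j(L, R) = 4*(125*L + 195*R) = 500*L + 780*R)
sqrt(45499 + j(S(p(-1, 6)), B)) = sqrt(45499 + (500*(3*(-1)) + 780*24)) = sqrt(45499 + (500*(-3) + 18720)) = sqrt(45499 + (-1500 + 18720)) = sqrt(45499 + 17220) = sqrt(62719)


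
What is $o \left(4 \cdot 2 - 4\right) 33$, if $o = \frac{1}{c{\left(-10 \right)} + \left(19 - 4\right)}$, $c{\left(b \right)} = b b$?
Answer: $\frac{132}{115} \approx 1.1478$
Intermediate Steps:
$c{\left(b \right)} = b^{2}$
$o = \frac{1}{115}$ ($o = \frac{1}{\left(-10\right)^{2} + \left(19 - 4\right)} = \frac{1}{100 + 15} = \frac{1}{115} \approx 0.0086956$)
$o \left(4 \cdot 2 - 4\right) 33 = \frac{4 \cdot 2 - 4}{115} \cdot 33 = \frac{8 - 4}{115} \cdot 33 = \frac{1}{115} \cdot 4 \cdot 33 = \frac{4}{115} \cdot 33 = \frac{132}{115}$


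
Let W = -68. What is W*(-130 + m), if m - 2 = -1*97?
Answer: 15300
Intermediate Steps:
m = -95 (m = 2 - 1*97 = 2 - 97 = -95)
W*(-130 + m) = -68*(-130 - 95) = -68*(-225) = 15300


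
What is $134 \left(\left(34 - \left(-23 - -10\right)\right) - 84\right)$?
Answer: $-4958$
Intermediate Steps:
$134 \left(\left(34 - \left(-23 - -10\right)\right) - 84\right) = 134 \left(\left(34 - \left(-23 + 10\right)\right) - 84\right) = 134 \left(\left(34 - -13\right) - 84\right) = 134 \left(\left(34 + 13\right) - 84\right) = 134 \left(47 - 84\right) = 134 \left(-37\right) = -4958$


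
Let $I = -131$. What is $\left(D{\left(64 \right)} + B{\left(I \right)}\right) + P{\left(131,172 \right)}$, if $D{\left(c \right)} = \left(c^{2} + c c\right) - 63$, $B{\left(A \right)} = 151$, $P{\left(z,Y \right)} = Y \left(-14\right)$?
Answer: $5872$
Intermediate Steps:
$P{\left(z,Y \right)} = - 14 Y$
$D{\left(c \right)} = -63 + 2 c^{2}$ ($D{\left(c \right)} = \left(c^{2} + c^{2}\right) - 63 = 2 c^{2} - 63 = -63 + 2 c^{2}$)
$\left(D{\left(64 \right)} + B{\left(I \right)}\right) + P{\left(131,172 \right)} = \left(\left(-63 + 2 \cdot 64^{2}\right) + 151\right) - 2408 = \left(\left(-63 + 2 \cdot 4096\right) + 151\right) - 2408 = \left(\left(-63 + 8192\right) + 151\right) - 2408 = \left(8129 + 151\right) - 2408 = 8280 - 2408 = 5872$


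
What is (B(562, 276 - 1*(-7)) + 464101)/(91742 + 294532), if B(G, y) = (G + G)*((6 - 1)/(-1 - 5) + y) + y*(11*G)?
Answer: 7592287/1158822 ≈ 6.5517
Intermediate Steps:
B(G, y) = 2*G*(-5/6 + y) + 11*G*y (B(G, y) = (2*G)*(5/(-6) + y) + 11*G*y = (2*G)*(5*(-1/6) + y) + 11*G*y = (2*G)*(-5/6 + y) + 11*G*y = 2*G*(-5/6 + y) + 11*G*y)
(B(562, 276 - 1*(-7)) + 464101)/(91742 + 294532) = ((1/3)*562*(-5 + 39*(276 - 1*(-7))) + 464101)/(91742 + 294532) = ((1/3)*562*(-5 + 39*(276 + 7)) + 464101)/386274 = ((1/3)*562*(-5 + 39*283) + 464101)*(1/386274) = ((1/3)*562*(-5 + 11037) + 464101)*(1/386274) = ((1/3)*562*11032 + 464101)*(1/386274) = (6199984/3 + 464101)*(1/386274) = (7592287/3)*(1/386274) = 7592287/1158822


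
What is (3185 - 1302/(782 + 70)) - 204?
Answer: 423085/142 ≈ 2979.5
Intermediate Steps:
(3185 - 1302/(782 + 70)) - 204 = (3185 - 1302/852) - 204 = (3185 - 1302*1/852) - 204 = (3185 - 217/142) - 204 = 452053/142 - 204 = 423085/142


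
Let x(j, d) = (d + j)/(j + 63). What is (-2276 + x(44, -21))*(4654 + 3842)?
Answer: -2068852464/107 ≈ -1.9335e+7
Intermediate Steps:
x(j, d) = (d + j)/(63 + j)
(-2276 + x(44, -21))*(4654 + 3842) = (-2276 + (-21 + 44)/(63 + 44))*(4654 + 3842) = (-2276 + 23/107)*8496 = -243509/107*8496 = -2068852464/107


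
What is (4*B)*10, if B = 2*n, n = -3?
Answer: -240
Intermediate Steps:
B = -6 (B = 2*(-3) = -6)
(4*B)*10 = (4*(-6))*10 = -24*10 = -240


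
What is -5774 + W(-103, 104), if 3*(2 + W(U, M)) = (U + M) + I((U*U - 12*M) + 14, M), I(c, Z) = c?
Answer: -7952/3 ≈ -2650.7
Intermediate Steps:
W(U, M) = 8/3 - 11*M/3 + U/3 + U**2/3 (W(U, M) = -2 + ((U + M) + ((U*U - 12*M) + 14))/3 = -2 + ((M + U) + ((U**2 - 12*M) + 14))/3 = -2 + ((M + U) + (14 + U**2 - 12*M))/3 = -2 + (14 + U + U**2 - 11*M)/3 = -2 + (14/3 - 11*M/3 + U/3 + U**2/3) = 8/3 - 11*M/3 + U/3 + U**2/3)
-5774 + W(-103, 104) = -5774 + (8/3 - 11/3*104 + (1/3)*(-103) + (1/3)*(-103)**2) = -5774 + (8/3 - 1144/3 - 103/3 + (1/3)*10609) = -5774 + (8/3 - 1144/3 - 103/3 + 10609/3) = -5774 + 9370/3 = -7952/3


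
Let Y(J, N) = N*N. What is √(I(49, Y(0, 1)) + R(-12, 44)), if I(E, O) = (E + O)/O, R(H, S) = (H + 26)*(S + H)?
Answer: √498 ≈ 22.316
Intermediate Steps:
Y(J, N) = N²
R(H, S) = (26 + H)*(H + S)
I(E, O) = (E + O)/O
√(I(49, Y(0, 1)) + R(-12, 44)) = √((49 + 1²)/(1²) + ((-12)² + 26*(-12) + 26*44 - 12*44)) = √((49 + 1)/1 + (144 - 312 + 1144 - 528)) = √(1*50 + 448) = √(50 + 448) = √498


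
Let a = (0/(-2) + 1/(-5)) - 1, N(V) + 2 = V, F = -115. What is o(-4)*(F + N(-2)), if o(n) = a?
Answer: 714/5 ≈ 142.80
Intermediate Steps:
N(V) = -2 + V
a = -6/5 (a = (0*(-½) + 1*(-⅕)) - 1 = (0 - ⅕) - 1 = -⅕ - 1 = -6/5 ≈ -1.2000)
o(n) = -6/5
o(-4)*(F + N(-2)) = -6*(-115 + (-2 - 2))/5 = -6*(-115 - 4)/5 = -6/5*(-119) = 714/5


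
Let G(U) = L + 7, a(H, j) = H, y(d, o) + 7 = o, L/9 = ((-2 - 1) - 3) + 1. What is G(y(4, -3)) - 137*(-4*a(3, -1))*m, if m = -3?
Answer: -4970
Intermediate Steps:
L = -45 (L = 9*(((-2 - 1) - 3) + 1) = 9*((-3 - 3) + 1) = 9*(-6 + 1) = 9*(-5) = -45)
y(d, o) = -7 + o
G(U) = -38 (G(U) = -45 + 7 = -38)
G(y(4, -3)) - 137*(-4*a(3, -1))*m = -38 - 137*(-4*3)*(-3) = -38 - (-1644)*(-3) = -38 - 137*36 = -38 - 4932 = -4970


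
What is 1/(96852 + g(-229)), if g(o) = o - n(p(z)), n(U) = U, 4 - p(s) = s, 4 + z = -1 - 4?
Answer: 1/96610 ≈ 1.0351e-5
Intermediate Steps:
z = -9 (z = -4 + (-1 - 4) = -4 - 5 = -9)
p(s) = 4 - s
g(o) = -13 + o (g(o) = o - (4 - 1*(-9)) = o - (4 + 9) = o - 1*13 = o - 13 = -13 + o)
1/(96852 + g(-229)) = 1/(96852 + (-13 - 229)) = 1/(96852 - 242) = 1/96610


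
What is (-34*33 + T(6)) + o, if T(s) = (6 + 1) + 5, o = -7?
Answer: -1117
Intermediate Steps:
T(s) = 12 (T(s) = 7 + 5 = 12)
(-34*33 + T(6)) + o = (-34*33 + 12) - 7 = (-1122 + 12) - 7 = -1110 - 7 = -1117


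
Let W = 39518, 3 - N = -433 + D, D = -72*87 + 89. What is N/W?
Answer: 6611/39518 ≈ 0.16729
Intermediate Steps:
D = -6175 (D = -6264 + 89 = -6175)
N = 6611 (N = 3 - (-433 - 6175) = 3 - 1*(-6608) = 3 + 6608 = 6611)
N/W = 6611/39518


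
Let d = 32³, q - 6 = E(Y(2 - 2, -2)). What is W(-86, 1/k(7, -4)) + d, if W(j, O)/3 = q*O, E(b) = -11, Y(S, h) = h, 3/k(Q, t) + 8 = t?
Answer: 32828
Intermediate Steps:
k(Q, t) = 3/(-8 + t)
q = -5 (q = 6 - 11 = -5)
d = 32768
W(j, O) = -15*O (W(j, O) = 3*(-5*O) = -15*O)
W(-86, 1/k(7, -4)) + d = -15/(3/(-8 - 4)) + 32768 = -15/(3/(-12)) + 32768 = -15/(3*(-1/12)) + 32768 = -15/(-¼) + 32768 = -15*(-4) + 32768 = 60 + 32768 = 32828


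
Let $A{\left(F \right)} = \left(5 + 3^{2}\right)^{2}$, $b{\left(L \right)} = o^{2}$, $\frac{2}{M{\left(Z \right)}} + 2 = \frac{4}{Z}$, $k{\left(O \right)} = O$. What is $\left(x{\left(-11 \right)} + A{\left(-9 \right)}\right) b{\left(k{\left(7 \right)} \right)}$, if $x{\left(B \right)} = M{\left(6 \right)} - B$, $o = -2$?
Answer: $822$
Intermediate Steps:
$M{\left(Z \right)} = \frac{2}{-2 + \frac{4}{Z}}$
$b{\left(L \right)} = 4$ ($b{\left(L \right)} = \left(-2\right)^{2} = 4$)
$x{\left(B \right)} = - \frac{3}{2} - B$ ($x{\left(B \right)} = \left(-1\right) 6 \frac{1}{-2 + 6} - B = \left(-1\right) 6 \cdot \frac{1}{4} - B = - \frac{3}{2} - B$)
$A{\left(F \right)} = 196$ ($A{\left(F \right)} = \left(5 + 9\right)^{2} = 14^{2} = 196$)
$\left(x{\left(-11 \right)} + A{\left(-9 \right)}\right) b{\left(k{\left(7 \right)} \right)} = \left(\left(- \frac{3}{2} - -11\right) + 196\right) 4 = \left(\left(- \frac{3}{2} + 11\right) + 196\right) 4 = \left(\frac{19}{2} + 196\right) 4 = \frac{411}{2} \cdot 4 = 822$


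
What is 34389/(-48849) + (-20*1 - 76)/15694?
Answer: -4775355/6724879 ≈ -0.71010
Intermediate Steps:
34389/(-48849) + (-20*1 - 76)/15694 = 34389*(-1/48849) + (-20 - 76)*(1/15694) = -11463/16283 - 96*1/15694 = -11463/16283 - 48/7847 = -4775355/6724879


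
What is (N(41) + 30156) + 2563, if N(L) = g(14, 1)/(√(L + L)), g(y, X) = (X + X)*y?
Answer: 32719 + 14*√82/41 ≈ 32722.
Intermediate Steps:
g(y, X) = 2*X*y (g(y, X) = (2*X)*y = 2*X*y)
N(L) = 14*√2/√L (N(L) = (2*1*14)/(√(L + L)) = 28/(√(2*L)) = 28/((√2*√L)) = 28*(√2/(2*√L)) = 14*√2/√L)
(N(41) + 30156) + 2563 = (14*√2/√41 + 30156) + 2563 = (14*√2*(√41/41) + 30156) + 2563 = (14*√82/41 + 30156) + 2563 = (30156 + 14*√82/41) + 2563 = 32719 + 14*√82/41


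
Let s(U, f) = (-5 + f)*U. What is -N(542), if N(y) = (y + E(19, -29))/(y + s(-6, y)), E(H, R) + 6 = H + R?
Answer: 263/1340 ≈ 0.19627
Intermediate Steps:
E(H, R) = -6 + H + R (E(H, R) = -6 + (H + R) = -6 + H + R)
s(U, f) = U*(-5 + f)
N(y) = (-16 + y)/(30 - 5*y) (N(y) = (y + (-6 + 19 - 29))/(y - 6*(-5 + y)) = (y - 16)/(y + (30 - 6*y)) = (-16 + y)/(30 - 5*y))
-N(542) = -(-16 + 542)/(5*(6 - 1*542)) = -526/(5*(6 - 542)) = -526/(5*(-536)) = -(-1)*526/(5*536) = -1*(-263/1340) = 263/1340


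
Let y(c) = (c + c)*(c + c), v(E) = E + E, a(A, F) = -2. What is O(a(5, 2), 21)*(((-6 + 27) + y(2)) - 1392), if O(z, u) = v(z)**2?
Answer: -21680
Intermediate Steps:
v(E) = 2*E
y(c) = 4*c**2 (y(c) = (2*c)*(2*c) = 4*c**2)
O(z, u) = 4*z**2 (O(z, u) = (2*z)**2 = 4*z**2)
O(a(5, 2), 21)*(((-6 + 27) + y(2)) - 1392) = (4*(-2)**2)*(((-6 + 27) + 4*2**2) - 1392) = (4*4)*((21 + 4*4) - 1392) = 16*((21 + 16) - 1392) = 16*(37 - 1392) = 16*(-1355) = -21680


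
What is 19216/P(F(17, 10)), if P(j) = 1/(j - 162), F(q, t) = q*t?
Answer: 153728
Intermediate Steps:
P(j) = 1/(-162 + j)
19216/P(F(17, 10)) = 19216/(1/(-162 + 17*10)) = 19216/(1/(-162 + 170)) = 19216/(1/8) = 19216*8 = 153728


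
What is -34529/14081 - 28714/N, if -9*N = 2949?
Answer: 1179023495/13841623 ≈ 85.180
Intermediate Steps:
N = -983/3 (N = -⅑*2949 = -983/3 ≈ -327.67)
-34529/14081 - 28714/N = -34529/14081 - 28714/(-983/3) = -34529*1/14081 - 28714*(-3/983) = -34529/14081 + 86142/983 = 1179023495/13841623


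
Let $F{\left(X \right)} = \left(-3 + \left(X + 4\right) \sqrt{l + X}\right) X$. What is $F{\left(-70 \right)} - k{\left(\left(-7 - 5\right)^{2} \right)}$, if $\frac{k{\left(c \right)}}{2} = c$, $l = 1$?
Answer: $-78 + 4620 i \sqrt{69} \approx -78.0 + 38377.0 i$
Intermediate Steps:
$k{\left(c \right)} = 2 c$
$F{\left(X \right)} = X \left(-3 + \sqrt{1 + X} \left(4 + X\right)\right)$ ($F{\left(X \right)} = \left(-3 + \left(X + 4\right) \sqrt{1 + X}\right) X = \left(-3 + \left(4 + X\right) \sqrt{1 + X}\right) X = \left(-3 + \sqrt{1 + X} \left(4 + X\right)\right) X = X \left(-3 + \sqrt{1 + X} \left(4 + X\right)\right)$)
$F{\left(-70 \right)} - k{\left(\left(-7 - 5\right)^{2} \right)} = - 70 \left(-3 + 4 \sqrt{1 - 70} - 70 \sqrt{1 - 70}\right) - 2 \left(-7 - 5\right)^{2} = - 70 \left(-3 + 4 \sqrt{-69} - 70 \sqrt{-69}\right) - 2 \left(-12\right)^{2} = - 70 \left(-3 + 4 i \sqrt{69} - 70 i \sqrt{69}\right) - 2 \cdot 144 = - 70 \left(-3 + 4 i \sqrt{69} - 70 i \sqrt{69}\right) - 288 = - 70 \left(-3 - 66 i \sqrt{69}\right) - 288 = \left(210 + 4620 i \sqrt{69}\right) - 288 = -78 + 4620 i \sqrt{69}$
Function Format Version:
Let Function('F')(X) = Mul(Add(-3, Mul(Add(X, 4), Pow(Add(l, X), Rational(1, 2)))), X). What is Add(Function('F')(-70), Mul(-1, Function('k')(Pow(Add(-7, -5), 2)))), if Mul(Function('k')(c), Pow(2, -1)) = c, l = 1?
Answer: Add(-78, Mul(4620, I, Pow(69, Rational(1, 2)))) ≈ Add(-78.000, Mul(38377., I))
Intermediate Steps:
Function('k')(c) = Mul(2, c)
Function('F')(X) = Mul(X, Add(-3, Mul(Pow(Add(1, X), Rational(1, 2)), Add(4, X)))) (Function('F')(X) = Mul(Add(-3, Mul(Add(X, 4), Pow(Add(1, X), Rational(1, 2)))), X) = Mul(Add(-3, Mul(Add(4, X), Pow(Add(1, X), Rational(1, 2)))), X) = Mul(Add(-3, Mul(Pow(Add(1, X), Rational(1, 2)), Add(4, X))), X) = Mul(X, Add(-3, Mul(Pow(Add(1, X), Rational(1, 2)), Add(4, X)))))
Add(Function('F')(-70), Mul(-1, Function('k')(Pow(Add(-7, -5), 2)))) = Add(Mul(-70, Add(-3, Mul(4, Pow(Add(1, -70), Rational(1, 2))), Mul(-70, Pow(Add(1, -70), Rational(1, 2))))), Mul(-1, Mul(2, Pow(Add(-7, -5), 2)))) = Add(Mul(-70, Add(-3, Mul(4, Pow(-69, Rational(1, 2))), Mul(-70, Pow(-69, Rational(1, 2))))), Mul(-1, Mul(2, Pow(-12, 2)))) = Add(Mul(-70, Add(-3, Mul(4, Mul(I, Pow(69, Rational(1, 2)))), Mul(-70, Mul(I, Pow(69, Rational(1, 2)))))), Mul(-1, Mul(2, 144))) = Add(Mul(-70, Add(-3, Mul(4, I, Pow(69, Rational(1, 2))), Mul(-70, I, Pow(69, Rational(1, 2))))), Mul(-1, 288)) = Add(Mul(-70, Add(-3, Mul(-66, I, Pow(69, Rational(1, 2))))), -288) = Add(Add(210, Mul(4620, I, Pow(69, Rational(1, 2)))), -288) = Add(-78, Mul(4620, I, Pow(69, Rational(1, 2))))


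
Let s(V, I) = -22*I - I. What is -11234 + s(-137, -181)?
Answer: -7071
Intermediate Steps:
s(V, I) = -23*I
-11234 + s(-137, -181) = -11234 - 23*(-181) = -11234 + 4163 = -7071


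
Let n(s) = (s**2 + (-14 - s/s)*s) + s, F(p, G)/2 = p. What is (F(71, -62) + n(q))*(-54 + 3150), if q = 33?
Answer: 2380824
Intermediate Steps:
F(p, G) = 2*p
n(s) = s**2 - 14*s (n(s) = (s**2 + (-14 - 1*1)*s) + s = (s**2 + (-14 - 1)*s) + s = (s**2 - 15*s) + s = s**2 - 14*s)
(F(71, -62) + n(q))*(-54 + 3150) = (2*71 + 33*(-14 + 33))*(-54 + 3150) = (142 + 33*19)*3096 = (142 + 627)*3096 = 769*3096 = 2380824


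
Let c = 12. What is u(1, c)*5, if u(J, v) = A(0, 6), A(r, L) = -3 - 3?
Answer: -30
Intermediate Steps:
A(r, L) = -6
u(J, v) = -6
u(1, c)*5 = -6*5 = -30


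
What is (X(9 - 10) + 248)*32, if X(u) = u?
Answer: 7904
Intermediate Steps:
(X(9 - 10) + 248)*32 = ((9 - 10) + 248)*32 = (-1 + 248)*32 = 247*32 = 7904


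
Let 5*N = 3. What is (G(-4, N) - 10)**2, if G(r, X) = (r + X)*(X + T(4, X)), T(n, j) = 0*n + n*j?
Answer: 10201/25 ≈ 408.04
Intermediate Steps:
N = 3/5 (N = (1/5)*3 = 3/5 ≈ 0.60000)
T(n, j) = j*n (T(n, j) = 0 + j*n = j*n)
G(r, X) = 5*X*(X + r) (G(r, X) = (r + X)*(X + X*4) = (X + r)*(X + 4*X) = (X + r)*(5*X) = 5*X*(X + r))
(G(-4, N) - 10)**2 = (5*(3/5)*(3/5 - 4) - 10)**2 = (5*(3/5)*(-17/5) - 10)**2 = (-51/5 - 10)**2 = (-101/5)**2 = 10201/25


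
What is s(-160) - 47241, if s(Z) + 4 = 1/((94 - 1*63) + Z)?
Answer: -6094606/129 ≈ -47245.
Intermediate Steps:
s(Z) = -4 + 1/(31 + Z) (s(Z) = -4 + 1/((94 - 1*63) + Z) = -4 + 1/((94 - 63) + Z) = -4 + 1/(31 + Z))
s(-160) - 47241 = (-123 - 4*(-160))/(31 - 160) - 47241 = (-123 + 640)/(-129) - 47241 = -1/129*517 - 47241 = -517/129 - 47241 = -6094606/129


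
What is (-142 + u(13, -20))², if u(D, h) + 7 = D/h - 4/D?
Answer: 1520142121/67600 ≈ 22487.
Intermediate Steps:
u(D, h) = -7 - 4/D + D/h (u(D, h) = -7 + (D/h - 4/D) = -7 + (-4/D + D/h) = -7 - 4/D + D/h)
(-142 + u(13, -20))² = (-142 + (-7 - 4/13 + 13/(-20)))² = (-142 + (-7 - 4*1/13 + 13*(-1/20)))² = (-142 + (-7 - 4/13 - 13/20))² = (-142 - 2069/260)² = (-38989/260)² = 1520142121/67600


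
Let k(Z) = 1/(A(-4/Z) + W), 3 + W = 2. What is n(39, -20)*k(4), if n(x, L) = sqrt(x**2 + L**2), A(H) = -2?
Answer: -sqrt(1921)/3 ≈ -14.610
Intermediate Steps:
W = -1 (W = -3 + 2 = -1)
k(Z) = -1/3 (k(Z) = 1/(-2 - 1) = 1/(-3) = -1/3)
n(x, L) = sqrt(L**2 + x**2)
n(39, -20)*k(4) = sqrt((-20)**2 + 39**2)*(-1/3) = sqrt(400 + 1521)*(-1/3) = sqrt(1921)*(-1/3) = -sqrt(1921)/3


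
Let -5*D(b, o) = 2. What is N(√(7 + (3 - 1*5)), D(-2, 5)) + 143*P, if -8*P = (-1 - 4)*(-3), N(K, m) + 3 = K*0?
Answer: -2169/8 ≈ -271.13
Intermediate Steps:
D(b, o) = -⅖ (D(b, o) = -⅕*2 = -⅖)
N(K, m) = -3 (N(K, m) = -3 + K*0 = -3 + 0 = -3)
P = -15/8 (P = -(-1 - 4)*(-3)/8 = -(-5)*(-3)/8 = -⅛*15 = -15/8 ≈ -1.8750)
N(√(7 + (3 - 1*5)), D(-2, 5)) + 143*P = -3 + 143*(-15/8) = -3 - 2145/8 = -2169/8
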